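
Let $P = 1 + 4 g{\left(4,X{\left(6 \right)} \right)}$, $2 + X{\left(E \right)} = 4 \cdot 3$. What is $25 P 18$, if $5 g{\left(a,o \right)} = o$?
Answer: $4050$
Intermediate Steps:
$X{\left(E \right)} = 10$ ($X{\left(E \right)} = -2 + 4 \cdot 3 = -2 + 12 = 10$)
$g{\left(a,o \right)} = \frac{o}{5}$
$P = 9$ ($P = 1 + 4 \cdot \frac{1}{5} \cdot 10 = 1 + 4 \cdot 2 = 1 + 8 = 9$)
$25 P 18 = 25 \cdot 9 \cdot 18 = 225 \cdot 18 = 4050$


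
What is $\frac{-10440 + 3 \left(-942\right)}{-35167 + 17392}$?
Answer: $\frac{1474}{1975} \approx 0.74633$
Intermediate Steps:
$\frac{-10440 + 3 \left(-942\right)}{-35167 + 17392} = \frac{-10440 - 2826}{-17775} = \left(-13266\right) \left(- \frac{1}{17775}\right) = \frac{1474}{1975}$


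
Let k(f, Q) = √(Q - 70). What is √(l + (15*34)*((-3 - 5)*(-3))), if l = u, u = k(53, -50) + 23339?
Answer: √(35579 + 2*I*√30) ≈ 188.62 + 0.029*I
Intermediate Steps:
k(f, Q) = √(-70 + Q)
u = 23339 + 2*I*√30 (u = √(-70 - 50) + 23339 = √(-120) + 23339 = 2*I*√30 + 23339 = 23339 + 2*I*√30 ≈ 23339.0 + 10.954*I)
l = 23339 + 2*I*√30 ≈ 23339.0 + 10.954*I
√(l + (15*34)*((-3 - 5)*(-3))) = √((23339 + 2*I*√30) + (15*34)*((-3 - 5)*(-3))) = √((23339 + 2*I*√30) + 510*(-8*(-3))) = √((23339 + 2*I*√30) + 510*24) = √((23339 + 2*I*√30) + 12240) = √(35579 + 2*I*√30)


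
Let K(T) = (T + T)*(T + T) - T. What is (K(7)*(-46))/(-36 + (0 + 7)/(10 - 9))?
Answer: 8694/29 ≈ 299.79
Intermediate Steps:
K(T) = -T + 4*T² (K(T) = (2*T)*(2*T) - T = 4*T² - T = -T + 4*T²)
(K(7)*(-46))/(-36 + (0 + 7)/(10 - 9)) = ((7*(-1 + 4*7))*(-46))/(-36 + (0 + 7)/(10 - 9)) = ((7*(-1 + 28))*(-46))/(-36 + 7/1) = ((7*27)*(-46))/(-36 + 7*1) = (189*(-46))/(-36 + 7) = -8694/(-29) = -8694*(-1/29) = 8694/29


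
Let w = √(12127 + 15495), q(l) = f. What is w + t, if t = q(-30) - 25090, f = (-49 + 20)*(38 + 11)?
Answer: -26511 + √27622 ≈ -26345.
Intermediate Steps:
f = -1421 (f = -29*49 = -1421)
q(l) = -1421
t = -26511 (t = -1421 - 25090 = -26511)
w = √27622 ≈ 166.20
w + t = √27622 - 26511 = -26511 + √27622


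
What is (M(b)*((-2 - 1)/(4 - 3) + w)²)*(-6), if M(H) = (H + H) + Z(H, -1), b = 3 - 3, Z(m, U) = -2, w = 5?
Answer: 48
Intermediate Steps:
b = 0
M(H) = -2 + 2*H (M(H) = (H + H) - 2 = 2*H - 2 = -2 + 2*H)
(M(b)*((-2 - 1)/(4 - 3) + w)²)*(-6) = ((-2 + 2*0)*((-2 - 1)/(4 - 3) + 5)²)*(-6) = ((-2 + 0)*(-3/1 + 5)²)*(-6) = -2*(-3*1 + 5)²*(-6) = -2*(-3 + 5)²*(-6) = -2*2²*(-6) = -2*4*(-6) = -8*(-6) = 48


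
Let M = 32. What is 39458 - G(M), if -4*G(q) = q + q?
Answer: 39474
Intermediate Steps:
G(q) = -q/2 (G(q) = -(q + q)/4 = -q/2)
39458 - G(M) = 39458 - (-1)*32/2 = 39458 - 1*(-16) = 39458 + 16 = 39474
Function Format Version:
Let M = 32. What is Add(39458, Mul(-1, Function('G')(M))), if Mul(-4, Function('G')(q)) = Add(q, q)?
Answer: 39474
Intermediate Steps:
Function('G')(q) = Mul(Rational(-1, 2), q) (Function('G')(q) = Mul(Rational(-1, 4), Add(q, q)) = Mul(Rational(-1, 4), Mul(2, q)) = Mul(Rational(-1, 2), q))
Add(39458, Mul(-1, Function('G')(M))) = Add(39458, Mul(-1, Mul(Rational(-1, 2), 32))) = Add(39458, Mul(-1, -16)) = Add(39458, 16) = 39474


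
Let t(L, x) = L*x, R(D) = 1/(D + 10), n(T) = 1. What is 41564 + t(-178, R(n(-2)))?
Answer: 457026/11 ≈ 41548.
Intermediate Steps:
R(D) = 1/(10 + D)
41564 + t(-178, R(n(-2))) = 41564 - 178/(10 + 1) = 41564 - 178/11 = 457026/11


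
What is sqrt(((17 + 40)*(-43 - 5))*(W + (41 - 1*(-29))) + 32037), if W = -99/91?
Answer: I*sqrt(1296030099)/91 ≈ 395.61*I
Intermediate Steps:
W = -99/91 (W = -99*1/91 = -99/91 ≈ -1.0879)
sqrt(((17 + 40)*(-43 - 5))*(W + (41 - 1*(-29))) + 32037) = sqrt(((17 + 40)*(-43 - 5))*(-99/91 + (41 - 1*(-29))) + 32037) = sqrt((57*(-48))*(-99/91 + (41 + 29)) + 32037) = sqrt(-2736*(-99/91 + 70) + 32037) = sqrt(-2736*6271/91 + 32037) = sqrt(-17157456/91 + 32037) = sqrt(-14242089/91) = I*sqrt(1296030099)/91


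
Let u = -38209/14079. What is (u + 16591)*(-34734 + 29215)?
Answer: -67839106480/741 ≈ -9.1551e+7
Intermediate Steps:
u = -2011/741 (u = -38209*1/14079 = -2011/741 ≈ -2.7139)
(u + 16591)*(-34734 + 29215) = (-2011/741 + 16591)*(-34734 + 29215) = (12291920/741)*(-5519) = -67839106480/741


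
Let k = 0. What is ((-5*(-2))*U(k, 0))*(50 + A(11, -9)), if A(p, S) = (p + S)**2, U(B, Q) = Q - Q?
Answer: 0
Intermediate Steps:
U(B, Q) = 0
A(p, S) = (S + p)**2
((-5*(-2))*U(k, 0))*(50 + A(11, -9)) = (-5*(-2)*0)*(50 + (-9 + 11)**2) = (10*0)*(50 + 2**2) = 0*(50 + 4) = 0*54 = 0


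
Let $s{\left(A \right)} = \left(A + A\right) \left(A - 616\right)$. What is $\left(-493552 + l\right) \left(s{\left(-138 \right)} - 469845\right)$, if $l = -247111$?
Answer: $193861874283$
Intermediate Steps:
$s{\left(A \right)} = 2 A \left(-616 + A\right)$
$\left(-493552 + l\right) \left(s{\left(-138 \right)} - 469845\right) = \left(-493552 - 247111\right) \left(2 \left(-138\right) \left(-616 - 138\right) - 469845\right) = - 740663 \left(2 \left(-138\right) \left(-754\right) - 469845\right) = - 740663 \left(208104 - 469845\right) = \left(-740663\right) \left(-261741\right) = 193861874283$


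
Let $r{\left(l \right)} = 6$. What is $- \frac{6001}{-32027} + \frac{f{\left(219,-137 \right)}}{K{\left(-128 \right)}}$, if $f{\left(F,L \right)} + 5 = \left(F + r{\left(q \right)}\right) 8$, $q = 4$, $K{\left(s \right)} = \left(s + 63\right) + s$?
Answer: $- \frac{56330272}{6181211} \approx -9.1131$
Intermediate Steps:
$K{\left(s \right)} = 63 + 2 s$ ($K{\left(s \right)} = \left(63 + s\right) + s = 63 + 2 s$)
$f{\left(F,L \right)} = 43 + 8 F$ ($f{\left(F,L \right)} = -5 + \left(F + 6\right) 8 = -5 + \left(6 + F\right) 8 = -5 + \left(48 + 8 F\right) = 43 + 8 F$)
$- \frac{6001}{-32027} + \frac{f{\left(219,-137 \right)}}{K{\left(-128 \right)}} = - \frac{6001}{-32027} + \frac{43 + 8 \cdot 219}{63 + 2 \left(-128\right)} = \left(-6001\right) \left(- \frac{1}{32027}\right) + \frac{43 + 1752}{63 - 256} = \frac{6001}{32027} + \frac{1795}{-193} = \frac{6001}{32027} + 1795 \left(- \frac{1}{193}\right) = \frac{6001}{32027} - \frac{1795}{193} = - \frac{56330272}{6181211}$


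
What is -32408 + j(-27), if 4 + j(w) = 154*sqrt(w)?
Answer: -32412 + 462*I*sqrt(3) ≈ -32412.0 + 800.21*I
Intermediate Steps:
j(w) = -4 + 154*sqrt(w)
-32408 + j(-27) = -32408 + (-4 + 154*sqrt(-27)) = -32408 + (-4 + 154*(3*I*sqrt(3))) = -32408 + (-4 + 462*I*sqrt(3)) = -32412 + 462*I*sqrt(3)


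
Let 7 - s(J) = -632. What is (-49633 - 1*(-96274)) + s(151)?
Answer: 47280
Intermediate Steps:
s(J) = 639 (s(J) = 7 - 1*(-632) = 7 + 632 = 639)
(-49633 - 1*(-96274)) + s(151) = (-49633 - 1*(-96274)) + 639 = (-49633 + 96274) + 639 = 46641 + 639 = 47280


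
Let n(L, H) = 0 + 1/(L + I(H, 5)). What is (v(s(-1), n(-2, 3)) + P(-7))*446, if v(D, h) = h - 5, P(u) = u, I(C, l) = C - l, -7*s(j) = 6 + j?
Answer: -10927/2 ≈ -5463.5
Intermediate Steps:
s(j) = -6/7 - j/7 (s(j) = -(6 + j)/7 = -6/7 - j/7)
n(L, H) = 1/(-5 + H + L) (n(L, H) = 0 + 1/(L + (H - 1*5)) = 0 + 1/(L + (H - 5)) = 0 + 1/(L + (-5 + H)) = 0 + 1/(-5 + H + L) = 1/(-5 + H + L))
v(D, h) = -5 + h
(v(s(-1), n(-2, 3)) + P(-7))*446 = ((-5 + 1/(-5 + 3 - 2)) - 7)*446 = ((-5 + 1/(-4)) - 7)*446 = ((-5 - ¼) - 7)*446 = (-21/4 - 7)*446 = -49/4*446 = -10927/2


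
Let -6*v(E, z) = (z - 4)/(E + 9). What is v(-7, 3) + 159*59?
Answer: 112573/12 ≈ 9381.1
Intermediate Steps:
v(E, z) = -(-4 + z)/(6*(9 + E)) (v(E, z) = -(z - 4)/(6*(E + 9)) = -(-4 + z)/(6*(9 + E)))
v(-7, 3) + 159*59 = (4 - 1*3)/(6*(9 - 7)) + 159*59 = (⅙)*(4 - 3)/2 + 9381 = (⅙)*(½)*1 + 9381 = 1/12 + 9381 = 112573/12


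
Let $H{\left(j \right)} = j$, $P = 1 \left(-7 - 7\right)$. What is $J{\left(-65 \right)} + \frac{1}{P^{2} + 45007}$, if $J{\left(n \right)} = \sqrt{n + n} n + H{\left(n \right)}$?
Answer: $- \frac{2938194}{45203} - 65 i \sqrt{130} \approx -65.0 - 741.11 i$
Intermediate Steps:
$P = -14$ ($P = 1 \left(-14\right) = -14$)
$J{\left(n \right)} = n + \sqrt{2} n^{\frac{3}{2}}$ ($J{\left(n \right)} = \sqrt{n + n} n + n = \sqrt{2 n} n + n = \sqrt{2} \sqrt{n} n + n = \sqrt{2} n^{\frac{3}{2}} + n = n + \sqrt{2} n^{\frac{3}{2}}$)
$J{\left(-65 \right)} + \frac{1}{P^{2} + 45007} = \left(-65 + \sqrt{2} \left(-65\right)^{\frac{3}{2}}\right) + \frac{1}{\left(-14\right)^{2} + 45007} = \left(-65 + \sqrt{2} \left(- 65 i \sqrt{65}\right)\right) + \frac{1}{196 + 45007} = \left(-65 - 65 i \sqrt{130}\right) + \frac{1}{45203} = - \frac{2938194}{45203} - 65 i \sqrt{130}$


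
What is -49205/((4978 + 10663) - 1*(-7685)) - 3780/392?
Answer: -959470/81641 ≈ -11.752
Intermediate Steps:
-49205/((4978 + 10663) - 1*(-7685)) - 3780/392 = -49205/(15641 + 7685) - 3780*1/392 = -49205/23326 - 135/14 = -959470/81641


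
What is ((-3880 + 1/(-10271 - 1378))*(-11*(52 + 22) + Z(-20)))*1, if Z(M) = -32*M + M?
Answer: 8768435474/11649 ≈ 7.5272e+5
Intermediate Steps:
Z(M) = -31*M
((-3880 + 1/(-10271 - 1378))*(-11*(52 + 22) + Z(-20)))*1 = ((-3880 + 1/(-10271 - 1378))*(-11*(52 + 22) - 31*(-20)))*1 = ((-3880 + 1/(-11649))*(-11*74 + 620))*1 = ((-3880 - 1/11649)*(-814 + 620))*1 = -45198121/11649*(-194)*1 = (8768435474/11649)*1 = 8768435474/11649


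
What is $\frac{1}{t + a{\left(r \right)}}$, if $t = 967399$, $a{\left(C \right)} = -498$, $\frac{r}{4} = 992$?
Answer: $\frac{1}{966901} \approx 1.0342 \cdot 10^{-6}$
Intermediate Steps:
$r = 3968$ ($r = 4 \cdot 992 = 3968$)
$\frac{1}{t + a{\left(r \right)}} = \frac{1}{967399 - 498} = \frac{1}{966901}$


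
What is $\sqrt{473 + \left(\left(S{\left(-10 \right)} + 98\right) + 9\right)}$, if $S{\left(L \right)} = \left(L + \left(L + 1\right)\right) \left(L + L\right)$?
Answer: $8 \sqrt{15} \approx 30.984$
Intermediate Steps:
$S{\left(L \right)} = 2 L \left(1 + 2 L\right)$ ($S{\left(L \right)} = \left(L + \left(1 + L\right)\right) 2 L = \left(1 + 2 L\right) 2 L = 2 L \left(1 + 2 L\right)$)
$\sqrt{473 + \left(\left(S{\left(-10 \right)} + 98\right) + 9\right)} = \sqrt{473 + \left(\left(2 \left(-10\right) \left(1 + 2 \left(-10\right)\right) + 98\right) + 9\right)} = \sqrt{473 + \left(\left(2 \left(-10\right) \left(1 - 20\right) + 98\right) + 9\right)} = \sqrt{473 + \left(\left(2 \left(-10\right) \left(-19\right) + 98\right) + 9\right)} = \sqrt{473 + \left(\left(380 + 98\right) + 9\right)} = \sqrt{473 + \left(478 + 9\right)} = \sqrt{473 + 487} = \sqrt{960} = 8 \sqrt{15}$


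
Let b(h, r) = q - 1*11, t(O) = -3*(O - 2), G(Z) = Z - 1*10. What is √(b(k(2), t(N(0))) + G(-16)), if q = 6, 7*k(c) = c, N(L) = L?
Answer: I*√31 ≈ 5.5678*I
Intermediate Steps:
k(c) = c/7
G(Z) = -10 + Z (G(Z) = Z - 10 = -10 + Z)
t(O) = 6 - 3*O (t(O) = -3*(-2 + O) = 6 - 3*O)
b(h, r) = -5 (b(h, r) = 6 - 1*11 = 6 - 11 = -5)
√(b(k(2), t(N(0))) + G(-16)) = √(-5 + (-10 - 16)) = √(-5 - 26) = √(-31) = I*√31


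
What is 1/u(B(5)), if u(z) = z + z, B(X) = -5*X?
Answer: -1/50 ≈ -0.020000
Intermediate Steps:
u(z) = 2*z
1/u(B(5)) = 1/(2*(-5*5)) = 1/(2*(-25)) = 1/(-50) = -1/50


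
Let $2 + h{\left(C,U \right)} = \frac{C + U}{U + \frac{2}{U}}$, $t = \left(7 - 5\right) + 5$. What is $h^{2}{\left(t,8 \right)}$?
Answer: $\frac{4}{121} \approx 0.033058$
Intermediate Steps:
$t = 7$ ($t = 2 + 5 = 7$)
$h{\left(C,U \right)} = -2 + \frac{C + U}{U + \frac{2}{U}}$
$h^{2}{\left(t,8 \right)} = \left(\frac{-4 - 8^{2} + 7 \cdot 8}{2 + 8^{2}}\right)^{2} = \left(\frac{-4 - 64 + 56}{2 + 64}\right)^{2} = \left(\frac{-4 - 64 + 56}{66}\right)^{2} = \left(\frac{1}{66} \left(-12\right)\right)^{2} = \left(- \frac{2}{11}\right)^{2} = \frac{4}{121}$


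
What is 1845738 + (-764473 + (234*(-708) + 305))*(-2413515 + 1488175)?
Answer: 860419991338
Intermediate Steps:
1845738 + (-764473 + (234*(-708) + 305))*(-2413515 + 1488175) = 1845738 + (-764473 + (-165672 + 305))*(-925340) = 1845738 + (-764473 - 165367)*(-925340) = 1845738 - 929840*(-925340) = 1845738 + 860418145600 = 860419991338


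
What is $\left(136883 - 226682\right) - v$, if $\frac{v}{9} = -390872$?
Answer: $3428049$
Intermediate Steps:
$v = -3517848$ ($v = 9 \left(-390872\right) = -3517848$)
$\left(136883 - 226682\right) - v = \left(136883 - 226682\right) - -3517848 = \left(136883 - 226682\right) + 3517848 = -89799 + 3517848 = 3428049$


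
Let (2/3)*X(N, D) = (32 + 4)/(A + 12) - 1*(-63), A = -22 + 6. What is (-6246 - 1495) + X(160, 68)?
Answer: -7660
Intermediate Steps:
A = -16
X(N, D) = 81 (X(N, D) = 3*((32 + 4)/(-16 + 12) - 1*(-63))/2 = 3*(36/(-4) + 63)/2 = 3*(36*(-1/4) + 63)/2 = 3*(-9 + 63)/2 = (3/2)*54 = 81)
(-6246 - 1495) + X(160, 68) = (-6246 - 1495) + 81 = -7741 + 81 = -7660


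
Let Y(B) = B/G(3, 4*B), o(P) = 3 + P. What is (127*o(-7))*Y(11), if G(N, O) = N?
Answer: -5588/3 ≈ -1862.7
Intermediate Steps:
Y(B) = B/3
(127*o(-7))*Y(11) = (127*(3 - 7))*((⅓)*11) = (127*(-4))*(11/3) = -508*11/3 = -5588/3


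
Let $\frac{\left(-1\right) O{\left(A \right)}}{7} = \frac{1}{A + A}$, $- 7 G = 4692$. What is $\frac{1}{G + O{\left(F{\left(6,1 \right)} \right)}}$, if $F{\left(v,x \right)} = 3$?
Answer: $- \frac{42}{28201} \approx -0.0014893$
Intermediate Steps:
$G = - \frac{4692}{7}$ ($G = \left(- \frac{1}{7}\right) 4692 = - \frac{4692}{7} \approx -670.29$)
$O{\left(A \right)} = - \frac{7}{2 A}$ ($O{\left(A \right)} = - \frac{7}{A + A} = - \frac{7}{2 A}$)
$\frac{1}{G + O{\left(F{\left(6,1 \right)} \right)}} = \frac{1}{- \frac{4692}{7} - \frac{7}{2 \cdot 3}} = \frac{1}{- \frac{4692}{7} - \frac{7}{6}} = \frac{1}{- \frac{28201}{42}} = - \frac{42}{28201}$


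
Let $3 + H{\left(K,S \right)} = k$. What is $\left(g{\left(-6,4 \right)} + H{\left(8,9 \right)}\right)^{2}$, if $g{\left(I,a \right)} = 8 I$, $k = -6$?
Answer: $3249$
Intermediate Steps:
$H{\left(K,S \right)} = -9$ ($H{\left(K,S \right)} = -3 - 6 = -9$)
$\left(g{\left(-6,4 \right)} + H{\left(8,9 \right)}\right)^{2} = \left(8 \left(-6\right) - 9\right)^{2} = \left(-48 - 9\right)^{2} = \left(-57\right)^{2} = 3249$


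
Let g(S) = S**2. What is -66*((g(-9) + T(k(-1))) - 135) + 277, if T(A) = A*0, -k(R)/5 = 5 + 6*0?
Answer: 3841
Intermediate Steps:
k(R) = -25 (k(R) = -5*(5 + 6*0) = -5*(5 + 0) = -5*5 = -25)
T(A) = 0
-66*((g(-9) + T(k(-1))) - 135) + 277 = -66*(((-9)**2 + 0) - 135) + 277 = -66*((81 + 0) - 135) + 277 = -66*(81 - 135) + 277 = -66*(-54) + 277 = 3564 + 277 = 3841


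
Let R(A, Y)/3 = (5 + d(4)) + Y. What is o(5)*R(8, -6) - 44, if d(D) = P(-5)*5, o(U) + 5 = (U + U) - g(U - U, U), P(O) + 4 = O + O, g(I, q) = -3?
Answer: -1748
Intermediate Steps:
P(O) = -4 + 2*O (P(O) = -4 + (O + O) = -4 + 2*O)
o(U) = -2 + 2*U (o(U) = -5 + ((U + U) - 1*(-3)) = -5 + (2*U + 3) = -5 + (3 + 2*U) = -2 + 2*U)
d(D) = -70 (d(D) = (-4 + 2*(-5))*5 = (-4 - 10)*5 = -14*5 = -70)
R(A, Y) = -195 + 3*Y (R(A, Y) = 3*((5 - 70) + Y) = 3*(-65 + Y) = -195 + 3*Y)
o(5)*R(8, -6) - 44 = (-2 + 2*5)*(-195 + 3*(-6)) - 44 = (-2 + 10)*(-195 - 18) - 44 = 8*(-213) - 44 = -1704 - 44 = -1748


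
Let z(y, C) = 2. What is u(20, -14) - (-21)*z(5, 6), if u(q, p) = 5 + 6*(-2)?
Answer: 35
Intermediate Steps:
u(q, p) = -7 (u(q, p) = 5 - 12 = -7)
u(20, -14) - (-21)*z(5, 6) = -7 - (-21)*2 = -7 - 1*(-42) = -7 + 42 = 35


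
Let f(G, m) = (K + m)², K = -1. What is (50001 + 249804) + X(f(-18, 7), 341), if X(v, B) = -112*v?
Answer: 295773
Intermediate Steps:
f(G, m) = (-1 + m)²
(50001 + 249804) + X(f(-18, 7), 341) = (50001 + 249804) - 112*(-1 + 7)² = 299805 - 112*6² = 299805 - 112*36 = 299805 - 4032 = 295773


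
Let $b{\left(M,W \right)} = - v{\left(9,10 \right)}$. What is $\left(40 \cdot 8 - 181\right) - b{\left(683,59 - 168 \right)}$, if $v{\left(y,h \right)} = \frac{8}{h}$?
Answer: $\frac{699}{5} \approx 139.8$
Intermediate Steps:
$b{\left(M,W \right)} = - \frac{4}{5}$ ($b{\left(M,W \right)} = - \frac{8}{10} = \left(-1\right) \frac{4}{5} = - \frac{4}{5}$)
$\left(40 \cdot 8 - 181\right) - b{\left(683,59 - 168 \right)} = \left(40 \cdot 8 - 181\right) - - \frac{4}{5} = \left(320 - 181\right) + \frac{4}{5} = 139 + \frac{4}{5} = \frac{699}{5}$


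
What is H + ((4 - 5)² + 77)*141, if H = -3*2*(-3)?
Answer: 11016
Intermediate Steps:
H = 18 (H = -6*(-3) = 18)
H + ((4 - 5)² + 77)*141 = 18 + ((4 - 5)² + 77)*141 = 18 + ((-1)² + 77)*141 = 18 + (1 + 77)*141 = 18 + 78*141 = 18 + 10998 = 11016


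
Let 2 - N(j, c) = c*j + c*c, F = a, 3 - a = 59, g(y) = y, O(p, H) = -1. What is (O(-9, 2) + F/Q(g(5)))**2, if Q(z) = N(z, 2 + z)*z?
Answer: 31329/42025 ≈ 0.74549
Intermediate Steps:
a = -56 (a = 3 - 1*59 = 3 - 59 = -56)
F = -56
N(j, c) = 2 - c**2 - c*j (N(j, c) = 2 - (c*j + c*c) = 2 - (c*j + c**2) = 2 - (c**2 + c*j) = 2 + (-c**2 - c*j) = 2 - c**2 - c*j)
Q(z) = z*(2 - (2 + z)**2 - z*(2 + z)) (Q(z) = (2 - (2 + z)**2 - (2 + z)*z)*z = (2 - (2 + z)**2 - z*(2 + z))*z = z*(2 - (2 + z)**2 - z*(2 + z)))
(O(-9, 2) + F/Q(g(5)))**2 = (-1 - 56*1/(10*(-1 - 1*5**2 - 3*5)))**2 = (-1 - 56*1/(10*(-1 - 1*25 - 15)))**2 = (-1 - 56*1/(10*(-1 - 25 - 15)))**2 = (-1 - 56/(2*5*(-41)))**2 = (-1 - 56/(-410))**2 = (-1 - 56*(-1/410))**2 = (-1 + 28/205)**2 = (-177/205)**2 = 31329/42025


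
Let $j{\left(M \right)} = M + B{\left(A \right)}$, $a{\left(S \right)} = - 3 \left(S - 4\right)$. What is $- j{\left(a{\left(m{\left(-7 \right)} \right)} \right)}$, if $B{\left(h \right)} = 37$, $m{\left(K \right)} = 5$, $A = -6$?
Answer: $-34$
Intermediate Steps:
$a{\left(S \right)} = 12 - 3 S$ ($a{\left(S \right)} = - 3 \left(-4 + S\right) = 12 - 3 S$)
$j{\left(M \right)} = 37 + M$ ($j{\left(M \right)} = M + 37 = 37 + M$)
$- j{\left(a{\left(m{\left(-7 \right)} \right)} \right)} = - (37 + \left(12 - 15\right)) = - (37 - 3) = \left(-1\right) 34 = -34$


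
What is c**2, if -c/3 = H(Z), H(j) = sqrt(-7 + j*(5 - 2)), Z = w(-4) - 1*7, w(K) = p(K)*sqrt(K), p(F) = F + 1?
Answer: -252 - 162*I ≈ -252.0 - 162.0*I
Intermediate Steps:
p(F) = 1 + F
w(K) = sqrt(K)*(1 + K) (w(K) = (1 + K)*sqrt(K) = sqrt(K)*(1 + K))
Z = -7 - 6*I (Z = sqrt(-4)*(1 - 4) - 1*7 = (2*I)*(-3) - 7 = -6*I - 7 = -7 - 6*I ≈ -7.0 - 6.0*I)
H(j) = sqrt(-7 + 3*j) (H(j) = sqrt(-7 + j*3) = sqrt(-7 + 3*j))
c = -3*sqrt(-28 - 18*I) (c = -3*sqrt(-7 + 3*(-7 - 6*I)) = -3*sqrt(-7 + (-21 - 18*I)) = -3*sqrt(-28 - 18*I) ≈ -4.8775 + 16.607*I)
c**2 = (-3*sqrt(-28 - 18*I))**2 = -252 - 162*I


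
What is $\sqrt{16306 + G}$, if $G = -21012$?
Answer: $i \sqrt{4706} \approx 68.6 i$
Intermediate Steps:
$\sqrt{16306 + G} = \sqrt{16306 - 21012} = \sqrt{-4706} = i \sqrt{4706}$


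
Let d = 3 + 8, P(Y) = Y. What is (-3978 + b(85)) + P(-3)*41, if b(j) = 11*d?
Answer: -3980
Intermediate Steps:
d = 11
b(j) = 121 (b(j) = 11*11 = 121)
(-3978 + b(85)) + P(-3)*41 = (-3978 + 121) - 3*41 = -3857 - 123 = -3980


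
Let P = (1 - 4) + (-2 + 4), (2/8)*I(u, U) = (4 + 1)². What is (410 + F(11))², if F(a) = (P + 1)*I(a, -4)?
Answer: 168100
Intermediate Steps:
I(u, U) = 100 (I(u, U) = 4*(4 + 1)² = 4*5² = 4*25 = 100)
P = -1 (P = -3 + 2 = -1)
F(a) = 0 (F(a) = (-1 + 1)*100 = 0*100 = 0)
(410 + F(11))² = (410 + 0)² = 410² = 168100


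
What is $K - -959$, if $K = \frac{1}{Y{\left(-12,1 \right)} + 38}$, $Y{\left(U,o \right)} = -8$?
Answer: $\frac{28771}{30} \approx 959.03$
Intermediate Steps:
$K = \frac{1}{30}$ ($K = \frac{1}{-8 + 38} = \frac{1}{30} \approx 0.033333$)
$K - -959 = \frac{1}{30} - -959 = \frac{1}{30} + 959 = \frac{28771}{30}$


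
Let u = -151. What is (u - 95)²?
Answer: 60516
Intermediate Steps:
(u - 95)² = (-151 - 95)² = (-246)² = 60516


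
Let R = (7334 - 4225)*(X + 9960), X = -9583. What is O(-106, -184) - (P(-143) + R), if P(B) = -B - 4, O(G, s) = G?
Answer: -1172338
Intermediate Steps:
P(B) = -4 - B
R = 1172093 (R = (7334 - 4225)*(-9583 + 9960) = 3109*377 = 1172093)
O(-106, -184) - (P(-143) + R) = -106 - ((-4 - 1*(-143)) + 1172093) = -106 - ((-4 + 143) + 1172093) = -106 - (139 + 1172093) = -106 - 1*1172232 = -106 - 1172232 = -1172338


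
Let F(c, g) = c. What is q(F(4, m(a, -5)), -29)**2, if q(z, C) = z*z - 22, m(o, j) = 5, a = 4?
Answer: 36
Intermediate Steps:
q(z, C) = -22 + z**2 (q(z, C) = z**2 - 22 = -22 + z**2)
q(F(4, m(a, -5)), -29)**2 = (-22 + 4**2)**2 = (-22 + 16)**2 = (-6)**2 = 36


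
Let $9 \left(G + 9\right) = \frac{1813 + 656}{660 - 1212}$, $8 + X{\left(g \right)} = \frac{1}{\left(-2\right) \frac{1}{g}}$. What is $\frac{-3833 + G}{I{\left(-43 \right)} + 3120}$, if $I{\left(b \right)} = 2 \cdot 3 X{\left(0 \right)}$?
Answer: $- \frac{6363175}{5087232} \approx -1.2508$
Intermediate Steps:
$X{\left(g \right)} = -8 - \frac{g}{2}$ ($X{\left(g \right)} = -8 + \frac{1}{\left(-2\right) \frac{1}{g}} = -8 - \frac{g}{2}$)
$G = - \frac{15727}{1656}$ ($G = -9 + \frac{\left(1813 + 656\right) \frac{1}{660 - 1212}}{9} = -9 + \frac{2469 \frac{1}{-552}}{9} = -9 + \frac{2469 \left(- \frac{1}{552}\right)}{9} = -9 + \frac{1}{9} \left(- \frac{823}{184}\right) = -9 - \frac{823}{1656} = - \frac{15727}{1656} \approx -9.497$)
$I{\left(b \right)} = -48$ ($I{\left(b \right)} = 2 \cdot 3 \left(-8 - 0\right) = 6 \left(-8 + 0\right) = 6 \left(-8\right) = -48$)
$\frac{-3833 + G}{I{\left(-43 \right)} + 3120} = \frac{-3833 - \frac{15727}{1656}}{-48 + 3120} = - \frac{6363175}{1656 \cdot 3072} = \left(- \frac{6363175}{1656}\right) \frac{1}{3072} = - \frac{6363175}{5087232}$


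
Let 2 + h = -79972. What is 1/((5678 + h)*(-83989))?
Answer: 1/6240046744 ≈ 1.6026e-10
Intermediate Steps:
h = -79974 (h = -2 - 79972 = -79974)
1/((5678 + h)*(-83989)) = 1/((5678 - 79974)*(-83989)) = -1/83989/(-74296) = -1/74296*(-1/83989) = 1/6240046744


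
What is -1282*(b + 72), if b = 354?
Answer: -546132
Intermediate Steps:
-1282*(b + 72) = -1282*(354 + 72) = -1282*426 = -546132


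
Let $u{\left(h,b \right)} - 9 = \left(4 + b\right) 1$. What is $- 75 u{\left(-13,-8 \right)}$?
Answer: $-375$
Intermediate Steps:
$u{\left(h,b \right)} = 13 + b$ ($u{\left(h,b \right)} = 9 + \left(4 + b\right) 1 = 9 + \left(4 + b\right) = 13 + b$)
$- 75 u{\left(-13,-8 \right)} = - 75 \left(13 - 8\right) = \left(-75\right) 5 = -375$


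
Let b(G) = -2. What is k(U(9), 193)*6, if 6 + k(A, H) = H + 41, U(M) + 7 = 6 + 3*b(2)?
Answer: 1368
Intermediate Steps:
U(M) = -7 (U(M) = -7 + (6 + 3*(-2)) = -7 + (6 - 6) = -7 + 0 = -7)
k(A, H) = 35 + H (k(A, H) = -6 + (H + 41) = -6 + (41 + H) = 35 + H)
k(U(9), 193)*6 = (35 + 193)*6 = 228*6 = 1368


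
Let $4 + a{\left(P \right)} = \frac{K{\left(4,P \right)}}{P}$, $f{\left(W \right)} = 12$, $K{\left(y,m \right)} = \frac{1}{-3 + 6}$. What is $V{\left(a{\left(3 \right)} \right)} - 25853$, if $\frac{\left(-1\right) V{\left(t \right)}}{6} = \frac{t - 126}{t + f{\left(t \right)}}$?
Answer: $- \frac{1880255}{73} \approx -25757.0$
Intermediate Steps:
$K{\left(y,m \right)} = \frac{1}{3}$
$a{\left(P \right)} = -4 + \frac{1}{3 P}$
$V{\left(t \right)} = - \frac{6 \left(-126 + t\right)}{12 + t}$ ($V{\left(t \right)} = - 6 \frac{t - 126}{t + 12} = - 6 \frac{-126 + t}{12 + t} = - \frac{6 \left(-126 + t\right)}{12 + t}$)
$V{\left(a{\left(3 \right)} \right)} - 25853 = \frac{6 \left(126 - \left(-4 + \frac{1}{3 \cdot 3}\right)\right)}{12 - \left(4 - \frac{1}{3 \cdot 3}\right)} - 25853 = \frac{6 \left(126 - \left(-4 + \frac{1}{3} \cdot \frac{1}{3}\right)\right)}{12 + \left(-4 + \frac{1}{3} \cdot \frac{1}{3}\right)} - 25853 = \frac{6 \left(126 - \left(-4 + \frac{1}{9}\right)\right)}{12 + \left(-4 + \frac{1}{9}\right)} - 25853 = \frac{6 \left(126 - - \frac{35}{9}\right)}{12 - \frac{35}{9}} - 25853 = \frac{6 \left(126 + \frac{35}{9}\right)}{\frac{73}{9}} - 25853 = 6 \cdot \frac{9}{73} \cdot \frac{1169}{9} - 25853 = \frac{7014}{73} - 25853 = - \frac{1880255}{73}$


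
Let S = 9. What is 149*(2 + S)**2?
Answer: 18029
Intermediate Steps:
149*(2 + S)**2 = 149*(2 + 9)**2 = 149*11**2 = 149*121 = 18029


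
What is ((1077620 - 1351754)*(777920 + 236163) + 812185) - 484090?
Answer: -277994301027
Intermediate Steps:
((1077620 - 1351754)*(777920 + 236163) + 812185) - 484090 = (-274134*1014083 + 812185) - 484090 = (-277994629122 + 812185) - 484090 = -277993816937 - 484090 = -277994301027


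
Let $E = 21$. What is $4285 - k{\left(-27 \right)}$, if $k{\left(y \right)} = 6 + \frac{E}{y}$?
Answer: $\frac{38518}{9} \approx 4279.8$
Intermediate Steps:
$k{\left(y \right)} = 6 + \frac{21}{y}$
$4285 - k{\left(-27 \right)} = 4285 - \left(6 + \frac{21}{-27}\right) = 4285 - \left(6 + 21 \left(- \frac{1}{27}\right)\right) = 4285 - \left(6 - \frac{7}{9}\right) = 4285 - \frac{47}{9} = \frac{38518}{9}$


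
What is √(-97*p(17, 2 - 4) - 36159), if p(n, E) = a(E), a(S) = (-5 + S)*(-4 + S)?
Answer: I*√40233 ≈ 200.58*I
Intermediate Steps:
p(n, E) = 20 + E² - 9*E
√(-97*p(17, 2 - 4) - 36159) = √(-97*(20 + (2 - 4)² - 9*(2 - 4)) - 36159) = √(-97*(20 + (-2)² - 9*(-2)) - 36159) = √(-97*(20 + 4 + 18) - 36159) = √(-97*42 - 36159) = √(-4074 - 36159) = √(-40233) = I*√40233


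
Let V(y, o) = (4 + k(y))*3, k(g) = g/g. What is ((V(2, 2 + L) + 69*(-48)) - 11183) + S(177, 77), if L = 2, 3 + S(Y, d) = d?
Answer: -14406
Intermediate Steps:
S(Y, d) = -3 + d
k(g) = 1
V(y, o) = 15 (V(y, o) = (4 + 1)*3 = 5*3 = 15)
((V(2, 2 + L) + 69*(-48)) - 11183) + S(177, 77) = ((15 + 69*(-48)) - 11183) + (-3 + 77) = ((15 - 3312) - 11183) + 74 = (-3297 - 11183) + 74 = -14480 + 74 = -14406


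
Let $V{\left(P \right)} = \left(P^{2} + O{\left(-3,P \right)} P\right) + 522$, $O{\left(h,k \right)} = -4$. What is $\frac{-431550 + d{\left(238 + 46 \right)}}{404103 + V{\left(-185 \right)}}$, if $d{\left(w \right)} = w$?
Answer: $- \frac{215633}{219795} \approx -0.98106$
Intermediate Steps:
$V{\left(P \right)} = 522 + P^{2} - 4 P$ ($V{\left(P \right)} = \left(P^{2} - 4 P\right) + 522 = 522 + P^{2} - 4 P$)
$\frac{-431550 + d{\left(238 + 46 \right)}}{404103 + V{\left(-185 \right)}} = \frac{-431550 + \left(238 + 46\right)}{404103 + \left(522 + \left(-185\right)^{2} - -740\right)} = \frac{-431550 + 284}{404103 + \left(522 + 34225 + 740\right)} = - \frac{431266}{404103 + 35487} = - \frac{431266}{439590} = \left(-431266\right) \frac{1}{439590} = - \frac{215633}{219795}$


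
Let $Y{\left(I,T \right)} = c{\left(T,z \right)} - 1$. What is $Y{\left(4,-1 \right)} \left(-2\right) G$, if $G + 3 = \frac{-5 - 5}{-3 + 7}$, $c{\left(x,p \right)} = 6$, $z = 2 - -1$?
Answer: $55$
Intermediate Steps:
$z = 3$ ($z = 2 + 1 = 3$)
$Y{\left(I,T \right)} = 5$ ($Y{\left(I,T \right)} = 6 - 1 = 5$)
$G = - \frac{11}{2}$ ($G = -3 + \frac{-5 - 5}{-3 + 7} = -3 - \frac{10}{4} = -3 - \frac{5}{2} = - \frac{11}{2} \approx -5.5$)
$Y{\left(4,-1 \right)} \left(-2\right) G = 5 \left(-2\right) \left(- \frac{11}{2}\right) = \left(-10\right) \left(- \frac{11}{2}\right) = 55$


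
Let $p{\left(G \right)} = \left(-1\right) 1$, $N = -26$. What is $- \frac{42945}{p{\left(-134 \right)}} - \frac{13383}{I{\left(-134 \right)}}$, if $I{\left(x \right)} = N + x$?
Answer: $\frac{6884583}{160} \approx 43029.0$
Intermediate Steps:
$I{\left(x \right)} = -26 + x$
$p{\left(G \right)} = -1$
$- \frac{42945}{p{\left(-134 \right)}} - \frac{13383}{I{\left(-134 \right)}} = - \frac{42945}{-1} - \frac{13383}{-26 - 134} = \left(-42945\right) \left(-1\right) - \frac{13383}{-160} = 42945 - - \frac{13383}{160} = 42945 + \frac{13383}{160} = \frac{6884583}{160}$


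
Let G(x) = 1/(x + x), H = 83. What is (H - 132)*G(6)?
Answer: -49/12 ≈ -4.0833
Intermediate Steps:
G(x) = 1/(2*x)
(H - 132)*G(6) = (83 - 132)*((½)/6) = -49/(2*6) = -49*1/12 = -49/12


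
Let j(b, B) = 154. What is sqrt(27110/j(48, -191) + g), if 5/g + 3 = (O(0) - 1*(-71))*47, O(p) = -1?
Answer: 9*sqrt(139222166930)/253099 ≈ 13.268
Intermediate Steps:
g = 5/3287 (g = 5/(-3 + (-1 - 1*(-71))*47) = 5/(-3 + (-1 + 71)*47) = 5/(-3 + 70*47) = 5/(-3 + 3290) = 5/3287 ≈ 0.0015211)
sqrt(27110/j(48, -191) + g) = sqrt(27110/154 + 5/3287) = sqrt(27110*(1/154) + 5/3287) = sqrt(13555/77 + 5/3287) = sqrt(44555670/253099) = 9*sqrt(139222166930)/253099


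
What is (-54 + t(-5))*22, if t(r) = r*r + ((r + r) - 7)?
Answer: -1012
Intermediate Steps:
t(r) = -7 + r**2 + 2*r (t(r) = r**2 + (2*r - 7) = r**2 + (-7 + 2*r) = -7 + r**2 + 2*r)
(-54 + t(-5))*22 = (-54 + (-7 + (-5)**2 + 2*(-5)))*22 = (-54 + (-7 + 25 - 10))*22 = (-54 + 8)*22 = -46*22 = -1012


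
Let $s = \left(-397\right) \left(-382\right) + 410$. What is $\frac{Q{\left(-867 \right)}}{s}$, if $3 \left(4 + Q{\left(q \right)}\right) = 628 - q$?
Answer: $\frac{1483}{456192} \approx 0.0032508$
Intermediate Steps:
$Q{\left(q \right)} = \frac{616}{3} - \frac{q}{3}$ ($Q{\left(q \right)} = -4 + \frac{628 - q}{3} = -4 - \left(- \frac{628}{3} + \frac{q}{3}\right) = \frac{616}{3} - \frac{q}{3}$)
$s = 152064$ ($s = 151654 + 410 = 152064$)
$\frac{Q{\left(-867 \right)}}{s} = \frac{\frac{616}{3} - -289}{152064} = \left(\frac{616}{3} + 289\right) \frac{1}{152064} = \frac{1483}{3} \cdot \frac{1}{152064} = \frac{1483}{456192}$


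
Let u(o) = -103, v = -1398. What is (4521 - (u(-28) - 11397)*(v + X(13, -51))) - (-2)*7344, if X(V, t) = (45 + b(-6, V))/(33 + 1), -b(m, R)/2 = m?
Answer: -272654697/17 ≈ -1.6039e+7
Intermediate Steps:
b(m, R) = -2*m
X(V, t) = 57/34 (X(V, t) = (45 - 2*(-6))/(33 + 1) = (45 + 12)/34 = 57*(1/34) = 57/34)
(4521 - (u(-28) - 11397)*(v + X(13, -51))) - (-2)*7344 = (4521 - (-103 - 11397)*(-1398 + 57/34)) - (-2)*7344 = (4521 - (-11500)*(-47475)/34) - 1*(-14688) = (4521 - 1*272981250/17) + 14688 = (4521 - 272981250/17) + 14688 = -272904393/17 + 14688 = -272654697/17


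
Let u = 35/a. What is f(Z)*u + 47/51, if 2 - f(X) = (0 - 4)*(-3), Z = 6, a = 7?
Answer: -2503/51 ≈ -49.078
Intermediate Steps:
f(X) = -10 (f(X) = 2 - (0 - 4)*(-3) = 2 - (-4)*(-3) = 2 - 1*12 = 2 - 12 = -10)
u = 5 (u = 35/7 = 35*(1/7) = 5)
f(Z)*u + 47/51 = -10*5 + 47/51 = -50 + 47*(1/51) = -50 + 47/51 = -2503/51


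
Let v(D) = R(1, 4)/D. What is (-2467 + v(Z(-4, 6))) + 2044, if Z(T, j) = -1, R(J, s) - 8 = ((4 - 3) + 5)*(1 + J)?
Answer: -443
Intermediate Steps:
R(J, s) = 14 + 6*J (R(J, s) = 8 + ((4 - 3) + 5)*(1 + J) = 8 + (1 + 5)*(1 + J) = 8 + 6*(1 + J) = 8 + (6 + 6*J) = 14 + 6*J)
v(D) = 20/D (v(D) = (14 + 6*1)/D = (14 + 6)/D = 20/D)
(-2467 + v(Z(-4, 6))) + 2044 = (-2467 + 20/(-1)) + 2044 = (-2467 + 20*(-1)) + 2044 = (-2467 - 20) + 2044 = -2487 + 2044 = -443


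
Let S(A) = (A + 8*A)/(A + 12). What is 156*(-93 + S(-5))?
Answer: -108576/7 ≈ -15511.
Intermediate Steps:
S(A) = 9*A/(12 + A) (S(A) = (9*A)/(12 + A) = 9*A/(12 + A))
156*(-93 + S(-5)) = 156*(-93 + 9*(-5)/(12 - 5)) = 156*(-93 + 9*(-5)/7) = 156*(-93 + 9*(-5)*(⅐)) = 156*(-93 - 45/7) = 156*(-696/7) = -108576/7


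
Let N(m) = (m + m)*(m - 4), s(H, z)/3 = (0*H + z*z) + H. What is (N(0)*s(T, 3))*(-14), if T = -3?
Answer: 0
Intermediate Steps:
s(H, z) = 3*H + 3*z² (s(H, z) = 3*((0*H + z*z) + H) = 3*((0 + z²) + H) = 3*(z² + H) = 3*(H + z²) = 3*H + 3*z²)
N(m) = 2*m*(-4 + m) (N(m) = (2*m)*(-4 + m) = 2*m*(-4 + m))
(N(0)*s(T, 3))*(-14) = ((2*0*(-4 + 0))*(3*(-3) + 3*3²))*(-14) = ((2*0*(-4))*(-9 + 3*9))*(-14) = (0*(-9 + 27))*(-14) = (0*18)*(-14) = 0*(-14) = 0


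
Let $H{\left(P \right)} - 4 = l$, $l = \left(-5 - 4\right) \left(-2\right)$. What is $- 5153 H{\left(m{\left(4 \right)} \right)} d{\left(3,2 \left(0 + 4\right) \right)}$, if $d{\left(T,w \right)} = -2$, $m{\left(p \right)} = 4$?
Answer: $226732$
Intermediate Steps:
$l = 18$ ($l = \left(-9\right) \left(-2\right) = 18$)
$H{\left(P \right)} = 22$ ($H{\left(P \right)} = 4 + 18 = 22$)
$- 5153 H{\left(m{\left(4 \right)} \right)} d{\left(3,2 \left(0 + 4\right) \right)} = - 5153 \cdot 22 \left(-2\right) = \left(-5153\right) \left(-44\right) = 226732$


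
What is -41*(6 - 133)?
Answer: 5207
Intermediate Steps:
-41*(6 - 133) = -41*(-127) = 5207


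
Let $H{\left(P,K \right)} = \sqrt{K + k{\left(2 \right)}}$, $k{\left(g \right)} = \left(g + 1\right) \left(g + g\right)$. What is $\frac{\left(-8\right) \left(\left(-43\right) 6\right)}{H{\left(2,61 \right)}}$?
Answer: $\frac{2064 \sqrt{73}}{73} \approx 241.57$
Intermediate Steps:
$k{\left(g \right)} = 2 g \left(1 + g\right)$ ($k{\left(g \right)} = \left(1 + g\right) 2 g = 2 g \left(1 + g\right)$)
$H{\left(P,K \right)} = \sqrt{12 + K}$ ($H{\left(P,K \right)} = \sqrt{K + 2 \cdot 2 \left(1 + 2\right)} = \sqrt{K + 2 \cdot 2 \cdot 3} = \sqrt{K + 12} = \sqrt{12 + K}$)
$\frac{\left(-8\right) \left(\left(-43\right) 6\right)}{H{\left(2,61 \right)}} = \frac{\left(-8\right) \left(\left(-43\right) 6\right)}{\sqrt{12 + 61}} = \frac{\left(-8\right) \left(-258\right)}{\sqrt{73}} = 2064 \frac{\sqrt{73}}{73} = \frac{2064 \sqrt{73}}{73}$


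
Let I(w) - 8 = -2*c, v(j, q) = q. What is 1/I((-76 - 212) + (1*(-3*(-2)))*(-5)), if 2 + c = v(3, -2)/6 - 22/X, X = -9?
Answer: 9/70 ≈ 0.12857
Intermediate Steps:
c = ⅑ (c = -2 + (-2/6 - 22/(-9)) = -2 + (-2*⅙ - 22*(-⅑)) = -2 + (-⅓ + 22/9) = -2 + 19/9 = ⅑ ≈ 0.11111)
I(w) = 70/9 (I(w) = 8 - 2*⅑ = 8 - 2/9 = 70/9)
1/I((-76 - 212) + (1*(-3*(-2)))*(-5)) = 1/(70/9) = 9/70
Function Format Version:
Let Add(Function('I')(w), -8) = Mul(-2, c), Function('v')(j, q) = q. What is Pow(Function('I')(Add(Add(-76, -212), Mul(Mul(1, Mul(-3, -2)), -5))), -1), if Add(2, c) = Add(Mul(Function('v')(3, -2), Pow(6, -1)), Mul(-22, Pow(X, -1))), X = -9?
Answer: Rational(9, 70) ≈ 0.12857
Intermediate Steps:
c = Rational(1, 9) (c = Add(-2, Add(Mul(-2, Pow(6, -1)), Mul(-22, Pow(-9, -1)))) = Add(-2, Add(Mul(-2, Rational(1, 6)), Mul(-22, Rational(-1, 9)))) = Add(-2, Add(Rational(-1, 3), Rational(22, 9))) = Add(-2, Rational(19, 9)) = Rational(1, 9) ≈ 0.11111)
Function('I')(w) = Rational(70, 9) (Function('I')(w) = Add(8, Mul(-2, Rational(1, 9))) = Add(8, Rational(-2, 9)) = Rational(70, 9))
Pow(Function('I')(Add(Add(-76, -212), Mul(Mul(1, Mul(-3, -2)), -5))), -1) = Pow(Rational(70, 9), -1) = Rational(9, 70)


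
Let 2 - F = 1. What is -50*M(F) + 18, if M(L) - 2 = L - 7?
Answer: 218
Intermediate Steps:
F = 1 (F = 2 - 1*1 = 2 - 1 = 1)
M(L) = -5 + L (M(L) = 2 + (L - 7) = 2 + (-7 + L) = -5 + L)
-50*M(F) + 18 = -50*(-5 + 1) + 18 = -50*(-4) + 18 = 200 + 18 = 218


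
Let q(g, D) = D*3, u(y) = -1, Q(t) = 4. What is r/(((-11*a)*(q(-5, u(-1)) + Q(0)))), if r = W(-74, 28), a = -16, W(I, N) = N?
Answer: 7/44 ≈ 0.15909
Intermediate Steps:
q(g, D) = 3*D
r = 28
r/(((-11*a)*(q(-5, u(-1)) + Q(0)))) = 28/(((-11*(-16))*(3*(-1) + 4))) = 28/((176*(-3 + 4))) = 28/((176*1)) = 28/176 = 28*(1/176) = 7/44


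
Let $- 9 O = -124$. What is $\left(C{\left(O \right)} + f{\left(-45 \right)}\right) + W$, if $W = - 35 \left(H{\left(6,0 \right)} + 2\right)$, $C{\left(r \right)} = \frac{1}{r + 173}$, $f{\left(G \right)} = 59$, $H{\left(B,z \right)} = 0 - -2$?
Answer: $- \frac{136152}{1681} \approx -80.995$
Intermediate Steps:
$H{\left(B,z \right)} = 2$ ($H{\left(B,z \right)} = 0 + 2 = 2$)
$O = \frac{124}{9}$ ($O = \left(- \frac{1}{9}\right) \left(-124\right) = \frac{124}{9} \approx 13.778$)
$C{\left(r \right)} = \frac{1}{173 + r}$
$W = -140$ ($W = - 35 \left(2 + 2\right) = \left(-35\right) 4 = -140$)
$\left(C{\left(O \right)} + f{\left(-45 \right)}\right) + W = \left(\frac{1}{173 + \frac{124}{9}} + 59\right) - 140 = \left(\frac{1}{\frac{1681}{9}} + 59\right) - 140 = \left(\frac{9}{1681} + 59\right) - 140 = \frac{99188}{1681} - 140 = - \frac{136152}{1681}$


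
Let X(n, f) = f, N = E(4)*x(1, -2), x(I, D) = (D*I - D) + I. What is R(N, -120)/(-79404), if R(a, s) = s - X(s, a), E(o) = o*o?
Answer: 34/19851 ≈ 0.0017128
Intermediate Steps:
E(o) = o**2
x(I, D) = I - D + D*I (x(I, D) = (-D + D*I) + I = I - D + D*I)
N = 16 (N = 4**2*(1 - 1*(-2) - 2*1) = 16*(1 + 2 - 2) = 16*1 = 16)
R(a, s) = s - a
R(N, -120)/(-79404) = (-120 - 1*16)/(-79404) = (-120 - 16)*(-1/79404) = -136*(-1/79404) = 34/19851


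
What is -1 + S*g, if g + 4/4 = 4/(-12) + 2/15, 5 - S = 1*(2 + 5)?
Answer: 7/5 ≈ 1.4000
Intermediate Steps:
S = -2 (S = 5 - (2 + 5) = 5 - 7 = -2)
g = -6/5 (g = -1 + (4/(-12) + 2/15) = -1 + (4*(-1/12) + 2*(1/15)) = -1 + (-⅓ + 2/15) = -1 - ⅕ = -6/5 ≈ -1.2000)
-1 + S*g = -1 - 2*(-6/5) = -1 + 12/5 = 7/5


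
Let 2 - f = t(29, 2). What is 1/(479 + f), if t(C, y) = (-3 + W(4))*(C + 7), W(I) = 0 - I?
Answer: 1/733 ≈ 0.0013643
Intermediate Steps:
W(I) = -I
t(C, y) = -49 - 7*C (t(C, y) = (-3 - 1*4)*(C + 7) = (-3 - 4)*(7 + C) = -7*(7 + C) = -49 - 7*C)
f = 254 (f = 2 - (-49 - 7*29) = 2 - (-49 - 203) = 2 - 1*(-252) = 2 + 252 = 254)
1/(479 + f) = 1/(479 + 254) = 1/733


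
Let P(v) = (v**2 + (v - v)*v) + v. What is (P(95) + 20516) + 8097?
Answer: 37733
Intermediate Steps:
P(v) = v + v**2 (P(v) = (v**2 + 0*v) + v = (v**2 + 0) + v = v**2 + v = v + v**2)
(P(95) + 20516) + 8097 = (95*(1 + 95) + 20516) + 8097 = (95*96 + 20516) + 8097 = (9120 + 20516) + 8097 = 29636 + 8097 = 37733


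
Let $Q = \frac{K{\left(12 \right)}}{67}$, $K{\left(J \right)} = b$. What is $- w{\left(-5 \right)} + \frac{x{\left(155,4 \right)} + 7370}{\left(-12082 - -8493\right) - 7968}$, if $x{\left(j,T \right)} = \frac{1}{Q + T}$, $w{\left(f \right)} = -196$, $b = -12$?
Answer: $\frac{82571035}{422656} \approx 195.36$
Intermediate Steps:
$K{\left(J \right)} = -12$
$Q = - \frac{12}{67} \approx -0.1791$
$x{\left(j,T \right)} = \frac{1}{- \frac{12}{67} + T}$
$- w{\left(-5 \right)} + \frac{x{\left(155,4 \right)} + 7370}{\left(-12082 - -8493\right) - 7968} = \left(-1\right) \left(-196\right) + \frac{\frac{67}{-12 + 67 \cdot 4} + 7370}{\left(-12082 - -8493\right) - 7968} = 196 + \frac{\frac{67}{-12 + 268} + 7370}{\left(-12082 + 8493\right) - 7968} = 196 + \frac{\frac{67}{256} + 7370}{-3589 - 7968} = 196 + \frac{67 \cdot \frac{1}{256} + 7370}{-11557} = 196 + \left(\frac{67}{256} + 7370\right) \left(- \frac{1}{11557}\right) = 196 + \frac{1886787}{256} \left(- \frac{1}{11557}\right) = 196 - \frac{269541}{422656} = \frac{82571035}{422656}$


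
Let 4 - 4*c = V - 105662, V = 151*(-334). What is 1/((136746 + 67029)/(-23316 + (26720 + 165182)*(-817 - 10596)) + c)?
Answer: 2190200842/85472587655275 ≈ 2.5625e-5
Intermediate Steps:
V = -50434
c = 39025 (c = 1 - (-50434 - 105662)/4 = 1 - ¼*(-156096) = 1 + 39024 = 39025)
1/((136746 + 67029)/(-23316 + (26720 + 165182)*(-817 - 10596)) + c) = 1/((136746 + 67029)/(-23316 + (26720 + 165182)*(-817 - 10596)) + 39025) = 1/(203775/(-23316 + 191902*(-11413)) + 39025) = 1/(203775/(-23316 - 2190177526) + 39025) = 1/(203775/(-2190200842) + 39025) = 1/(203775*(-1/2190200842) + 39025) = 1/(-203775/2190200842 + 39025) = 1/(85472587655275/2190200842) = 2190200842/85472587655275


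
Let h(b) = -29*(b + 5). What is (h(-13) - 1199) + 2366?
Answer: 1399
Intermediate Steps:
h(b) = -145 - 29*b (h(b) = -29*(5 + b) = -145 - 29*b)
(h(-13) - 1199) + 2366 = ((-145 - 29*(-13)) - 1199) + 2366 = ((-145 + 377) - 1199) + 2366 = (232 - 1199) + 2366 = -967 + 2366 = 1399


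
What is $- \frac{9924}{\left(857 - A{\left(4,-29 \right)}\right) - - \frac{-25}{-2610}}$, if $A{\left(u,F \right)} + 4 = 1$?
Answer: $- \frac{5180328}{448925} \approx -11.539$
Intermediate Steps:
$A{\left(u,F \right)} = -3$ ($A{\left(u,F \right)} = -4 + 1 = -3$)
$- \frac{9924}{\left(857 - A{\left(4,-29 \right)}\right) - - \frac{-25}{-2610}} = - \frac{9924}{\left(857 - -3\right) - - \frac{-25}{-2610}} = - \frac{9924}{\left(857 + 3\right) - - \frac{\left(-25\right) \left(-1\right)}{2610}} = - \frac{9924}{860 - \left(-1\right) \frac{5}{522}} = - \frac{9924}{860 - - \frac{5}{522}} = - \frac{9924}{860 + \frac{5}{522}} = - \frac{9924}{\frac{448925}{522}} = \left(-9924\right) \frac{522}{448925} = - \frac{5180328}{448925}$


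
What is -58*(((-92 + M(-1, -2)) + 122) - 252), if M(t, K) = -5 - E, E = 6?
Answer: 13514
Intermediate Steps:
M(t, K) = -11 (M(t, K) = -5 - 1*6 = -5 - 6 = -11)
-58*(((-92 + M(-1, -2)) + 122) - 252) = -58*(((-92 - 11) + 122) - 252) = -58*((-103 + 122) - 252) = -58*(19 - 252) = -58*(-233) = 13514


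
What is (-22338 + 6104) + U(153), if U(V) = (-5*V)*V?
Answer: -133279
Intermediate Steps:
U(V) = -5*V**2
(-22338 + 6104) + U(153) = (-22338 + 6104) - 5*153**2 = -16234 - 5*23409 = -16234 - 117045 = -133279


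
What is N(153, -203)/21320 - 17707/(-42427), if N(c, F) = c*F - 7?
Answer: -470261971/452271820 ≈ -1.0398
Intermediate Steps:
N(c, F) = -7 + F*c (N(c, F) = F*c - 7 = -7 + F*c)
N(153, -203)/21320 - 17707/(-42427) = (-7 - 203*153)/21320 - 17707/(-42427) = (-7 - 31059)*(1/21320) - 17707*(-1/42427) = -31066*1/21320 + 17707/42427 = -15533/10660 + 17707/42427 = -470261971/452271820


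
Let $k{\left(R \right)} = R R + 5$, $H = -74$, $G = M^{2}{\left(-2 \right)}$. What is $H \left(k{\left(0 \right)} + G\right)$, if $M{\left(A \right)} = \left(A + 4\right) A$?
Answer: $-1554$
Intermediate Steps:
$M{\left(A \right)} = A \left(4 + A\right)$ ($M{\left(A \right)} = \left(4 + A\right) A = A \left(4 + A\right)$)
$G = 16$ ($G = \left(- 2 \left(4 - 2\right)\right)^{2} = \left(\left(-2\right) 2\right)^{2} = \left(-4\right)^{2} = 16$)
$k{\left(R \right)} = 5 + R^{2}$ ($k{\left(R \right)} = R^{2} + 5 = 5 + R^{2}$)
$H \left(k{\left(0 \right)} + G\right) = - 74 \left(\left(5 + 0^{2}\right) + 16\right) = - 74 \left(\left(5 + 0\right) + 16\right) = - 74 \left(5 + 16\right) = \left(-74\right) 21 = -1554$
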